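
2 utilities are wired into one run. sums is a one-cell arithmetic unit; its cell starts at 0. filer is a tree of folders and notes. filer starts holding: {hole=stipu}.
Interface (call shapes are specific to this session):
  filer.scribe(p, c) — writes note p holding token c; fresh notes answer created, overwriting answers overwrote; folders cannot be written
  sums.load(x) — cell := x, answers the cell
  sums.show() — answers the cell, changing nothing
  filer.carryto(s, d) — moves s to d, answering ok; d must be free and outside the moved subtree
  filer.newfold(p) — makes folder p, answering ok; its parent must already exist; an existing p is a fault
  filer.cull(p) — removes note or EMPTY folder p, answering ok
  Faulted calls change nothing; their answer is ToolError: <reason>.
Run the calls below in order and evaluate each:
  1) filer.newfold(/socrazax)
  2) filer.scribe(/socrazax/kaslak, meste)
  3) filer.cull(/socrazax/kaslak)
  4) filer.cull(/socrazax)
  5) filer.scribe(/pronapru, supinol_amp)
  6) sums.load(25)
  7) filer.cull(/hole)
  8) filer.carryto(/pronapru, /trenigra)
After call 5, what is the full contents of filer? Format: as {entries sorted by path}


Answer: {hole=stipu, pronapru=supinol_amp}

Derivation:
> filer.newfold p: /socrazax
  ok
> filer.scribe p: /socrazax/kaslak c: meste
  created
> filer.cull p: /socrazax/kaslak
  ok
> filer.cull p: /socrazax
  ok
> filer.scribe p: /pronapru c: supinol_amp
  created
> sums.load x: 25
  25
> filer.cull p: /hole
  ok
> filer.carryto s: /pronapru d: /trenigra
  ok


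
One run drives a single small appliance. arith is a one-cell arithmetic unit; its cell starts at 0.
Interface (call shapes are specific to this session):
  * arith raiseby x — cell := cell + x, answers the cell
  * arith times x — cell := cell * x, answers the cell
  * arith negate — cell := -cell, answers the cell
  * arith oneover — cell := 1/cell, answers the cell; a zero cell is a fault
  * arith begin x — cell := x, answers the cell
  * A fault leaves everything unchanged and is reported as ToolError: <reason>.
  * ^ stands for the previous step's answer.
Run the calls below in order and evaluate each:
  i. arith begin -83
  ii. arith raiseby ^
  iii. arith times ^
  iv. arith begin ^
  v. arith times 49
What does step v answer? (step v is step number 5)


Answer: 1350244

Derivation:
Do: arith begin[x='-83']
See: -83
Do: arith raiseby[x='^']
See: -166
Do: arith times[x='^']
See: 27556
Do: arith begin[x='^']
See: 27556
Do: arith times[x='49']
See: 1350244


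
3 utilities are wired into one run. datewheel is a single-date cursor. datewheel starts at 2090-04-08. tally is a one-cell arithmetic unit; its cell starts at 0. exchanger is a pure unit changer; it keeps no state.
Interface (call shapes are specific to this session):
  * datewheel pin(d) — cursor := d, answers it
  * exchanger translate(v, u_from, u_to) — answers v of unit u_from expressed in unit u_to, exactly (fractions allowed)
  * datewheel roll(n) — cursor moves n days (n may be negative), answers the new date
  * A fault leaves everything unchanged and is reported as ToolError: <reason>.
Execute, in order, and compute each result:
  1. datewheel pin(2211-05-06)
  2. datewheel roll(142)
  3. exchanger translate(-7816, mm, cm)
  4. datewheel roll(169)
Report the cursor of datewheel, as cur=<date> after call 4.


Answer: cur=2212-03-12

Derivation:
[in] datewheel pin d: 2211-05-06
:: 2211-05-06
[in] datewheel roll n: 142
:: 2211-09-25
[in] exchanger translate v: -7816 u_from: mm u_to: cm
:: -3908/5
[in] datewheel roll n: 169
:: 2212-03-12


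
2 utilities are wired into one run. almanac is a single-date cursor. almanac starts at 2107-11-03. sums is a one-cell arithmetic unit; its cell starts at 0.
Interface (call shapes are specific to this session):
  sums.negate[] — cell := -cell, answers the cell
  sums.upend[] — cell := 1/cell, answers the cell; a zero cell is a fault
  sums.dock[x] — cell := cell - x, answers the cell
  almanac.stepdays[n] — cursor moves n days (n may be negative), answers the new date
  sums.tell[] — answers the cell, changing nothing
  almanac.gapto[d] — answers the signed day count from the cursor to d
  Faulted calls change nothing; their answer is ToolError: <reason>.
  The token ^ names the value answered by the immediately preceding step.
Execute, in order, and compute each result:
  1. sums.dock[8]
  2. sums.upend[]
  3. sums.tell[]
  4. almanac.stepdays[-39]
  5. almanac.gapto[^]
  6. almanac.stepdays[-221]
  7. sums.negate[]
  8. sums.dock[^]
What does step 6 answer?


Answer: 2107-02-16

Derivation:
-> sums.dock(x: 8)
<- -8
-> sums.upend()
<- -1/8
-> sums.tell()
<- -1/8
-> almanac.stepdays(n: -39)
<- 2107-09-25
-> almanac.gapto(d: ^)
<- 0
-> almanac.stepdays(n: -221)
<- 2107-02-16
-> sums.negate()
<- 1/8
-> sums.dock(x: ^)
<- 0


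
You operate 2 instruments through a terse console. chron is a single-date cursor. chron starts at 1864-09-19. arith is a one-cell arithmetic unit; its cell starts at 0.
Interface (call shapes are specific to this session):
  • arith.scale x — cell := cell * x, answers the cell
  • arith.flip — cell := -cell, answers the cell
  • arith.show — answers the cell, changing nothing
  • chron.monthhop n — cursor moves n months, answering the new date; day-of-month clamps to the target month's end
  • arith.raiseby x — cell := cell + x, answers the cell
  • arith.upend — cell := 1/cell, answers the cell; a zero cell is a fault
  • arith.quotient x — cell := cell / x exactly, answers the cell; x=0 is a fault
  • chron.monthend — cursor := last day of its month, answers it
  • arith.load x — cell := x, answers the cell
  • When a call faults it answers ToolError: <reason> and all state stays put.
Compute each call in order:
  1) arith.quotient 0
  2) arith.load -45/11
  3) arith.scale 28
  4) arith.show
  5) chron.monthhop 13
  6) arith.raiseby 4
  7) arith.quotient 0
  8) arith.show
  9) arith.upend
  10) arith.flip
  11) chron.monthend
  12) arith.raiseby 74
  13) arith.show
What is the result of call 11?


Answer: 1865-10-31

Derivation:
! 1. quotient(x→0) => ToolError: division by zero
! 2. load(x→-45/11) => -45/11
! 3. scale(x→28) => -1260/11
! 4. show() => -1260/11
! 5. monthhop(n→13) => 1865-10-19
! 6. raiseby(x→4) => -1216/11
! 7. quotient(x→0) => ToolError: division by zero
! 8. show() => -1216/11
! 9. upend() => -11/1216
! 10. flip() => 11/1216
! 11. monthend() => 1865-10-31
! 12. raiseby(x→74) => 89995/1216
! 13. show() => 89995/1216


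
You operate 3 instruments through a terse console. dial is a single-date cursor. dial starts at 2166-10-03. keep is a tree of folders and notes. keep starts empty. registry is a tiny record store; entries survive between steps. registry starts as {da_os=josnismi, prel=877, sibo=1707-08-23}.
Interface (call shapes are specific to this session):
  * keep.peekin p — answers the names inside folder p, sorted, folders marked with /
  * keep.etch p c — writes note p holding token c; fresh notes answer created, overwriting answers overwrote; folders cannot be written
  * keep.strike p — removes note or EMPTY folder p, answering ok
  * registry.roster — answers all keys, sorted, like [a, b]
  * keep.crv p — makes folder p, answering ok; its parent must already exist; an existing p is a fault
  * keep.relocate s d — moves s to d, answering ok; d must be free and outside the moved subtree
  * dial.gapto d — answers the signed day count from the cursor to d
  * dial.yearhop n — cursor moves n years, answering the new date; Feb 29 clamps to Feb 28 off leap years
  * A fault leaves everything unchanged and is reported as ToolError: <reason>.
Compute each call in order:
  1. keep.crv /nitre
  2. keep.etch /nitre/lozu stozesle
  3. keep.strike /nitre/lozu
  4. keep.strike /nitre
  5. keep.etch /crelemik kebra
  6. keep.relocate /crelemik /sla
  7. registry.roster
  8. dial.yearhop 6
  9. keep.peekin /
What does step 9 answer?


Answer: [sla]

Derivation:
-> keep.crv(p: /nitre)
<- ok
-> keep.etch(p: /nitre/lozu, c: stozesle)
<- created
-> keep.strike(p: /nitre/lozu)
<- ok
-> keep.strike(p: /nitre)
<- ok
-> keep.etch(p: /crelemik, c: kebra)
<- created
-> keep.relocate(s: /crelemik, d: /sla)
<- ok
-> registry.roster()
<- [da_os, prel, sibo]
-> dial.yearhop(n: 6)
<- 2172-10-03
-> keep.peekin(p: /)
<- [sla]


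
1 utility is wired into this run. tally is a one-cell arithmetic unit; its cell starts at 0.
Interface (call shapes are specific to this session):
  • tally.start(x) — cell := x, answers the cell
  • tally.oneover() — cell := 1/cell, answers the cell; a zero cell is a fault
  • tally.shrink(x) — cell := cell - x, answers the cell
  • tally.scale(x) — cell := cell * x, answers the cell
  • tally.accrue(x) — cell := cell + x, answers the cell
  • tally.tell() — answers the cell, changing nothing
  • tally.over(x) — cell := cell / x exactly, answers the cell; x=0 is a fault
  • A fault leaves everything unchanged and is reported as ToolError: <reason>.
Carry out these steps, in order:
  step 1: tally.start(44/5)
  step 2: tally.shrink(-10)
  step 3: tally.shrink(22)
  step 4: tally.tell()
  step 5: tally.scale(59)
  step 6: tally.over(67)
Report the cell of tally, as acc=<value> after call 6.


Answer: acc=-944/335

Derivation:
·→ start(x=44/5)
·← 44/5
·→ shrink(x=-10)
·← 94/5
·→ shrink(x=22)
·← -16/5
·→ tell()
·← -16/5
·→ scale(x=59)
·← -944/5
·→ over(x=67)
·← -944/335


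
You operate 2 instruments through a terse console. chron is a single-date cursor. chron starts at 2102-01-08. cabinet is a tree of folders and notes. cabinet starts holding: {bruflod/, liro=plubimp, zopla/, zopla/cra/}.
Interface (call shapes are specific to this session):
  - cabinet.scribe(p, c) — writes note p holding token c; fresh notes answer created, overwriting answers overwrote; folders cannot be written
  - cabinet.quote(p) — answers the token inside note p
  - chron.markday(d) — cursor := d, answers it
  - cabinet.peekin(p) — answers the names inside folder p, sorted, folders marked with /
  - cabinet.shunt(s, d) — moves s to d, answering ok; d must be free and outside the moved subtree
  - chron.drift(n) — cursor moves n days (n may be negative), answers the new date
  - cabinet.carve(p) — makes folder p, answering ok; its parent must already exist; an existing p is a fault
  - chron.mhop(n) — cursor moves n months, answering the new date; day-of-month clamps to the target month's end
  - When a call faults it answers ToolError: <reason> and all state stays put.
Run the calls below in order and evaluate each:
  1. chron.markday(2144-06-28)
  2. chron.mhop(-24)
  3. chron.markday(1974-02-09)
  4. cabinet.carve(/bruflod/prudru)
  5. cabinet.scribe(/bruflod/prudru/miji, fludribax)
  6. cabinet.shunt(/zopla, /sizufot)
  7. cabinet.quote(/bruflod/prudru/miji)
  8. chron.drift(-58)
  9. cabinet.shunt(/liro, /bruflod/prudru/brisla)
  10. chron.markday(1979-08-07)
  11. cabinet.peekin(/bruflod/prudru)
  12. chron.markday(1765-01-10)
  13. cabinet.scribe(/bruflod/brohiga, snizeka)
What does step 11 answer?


# 1. chron.markday(d='2144-06-28') => 2144-06-28
# 2. chron.mhop(n='-24') => 2142-06-28
# 3. chron.markday(d='1974-02-09') => 1974-02-09
# 4. cabinet.carve(p='/bruflod/prudru') => ok
# 5. cabinet.scribe(p='/bruflod/prudru/miji', c='fludribax') => created
# 6. cabinet.shunt(s='/zopla', d='/sizufot') => ok
# 7. cabinet.quote(p='/bruflod/prudru/miji') => fludribax
# 8. chron.drift(n='-58') => 1973-12-13
# 9. cabinet.shunt(s='/liro', d='/bruflod/prudru/brisla') => ok
# 10. chron.markday(d='1979-08-07') => 1979-08-07
# 11. cabinet.peekin(p='/bruflod/prudru') => [brisla, miji]
# 12. chron.markday(d='1765-01-10') => 1765-01-10
# 13. cabinet.scribe(p='/bruflod/brohiga', c='snizeka') => created

Answer: [brisla, miji]


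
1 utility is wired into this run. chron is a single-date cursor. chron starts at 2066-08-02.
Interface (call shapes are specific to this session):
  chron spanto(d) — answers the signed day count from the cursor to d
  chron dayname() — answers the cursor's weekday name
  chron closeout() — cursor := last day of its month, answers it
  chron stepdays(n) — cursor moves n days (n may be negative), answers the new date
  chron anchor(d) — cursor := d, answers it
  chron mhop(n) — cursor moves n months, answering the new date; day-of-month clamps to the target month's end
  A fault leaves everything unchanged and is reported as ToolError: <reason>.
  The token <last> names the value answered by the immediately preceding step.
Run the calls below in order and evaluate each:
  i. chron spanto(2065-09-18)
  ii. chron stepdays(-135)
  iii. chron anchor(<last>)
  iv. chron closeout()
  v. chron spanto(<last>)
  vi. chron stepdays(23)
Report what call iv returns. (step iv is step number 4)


Next I call chron spanto using 2065-09-18, and get -318.
Invoking chron stepdays using -135, → 2066-03-20.
Invoking chron anchor using <last>: 2066-03-20.
I call chron closeout: 2066-03-31.
I use chron spanto using <last>, and see 0.
Using chron stepdays using 23, and see 2066-04-23.

Answer: 2066-03-31


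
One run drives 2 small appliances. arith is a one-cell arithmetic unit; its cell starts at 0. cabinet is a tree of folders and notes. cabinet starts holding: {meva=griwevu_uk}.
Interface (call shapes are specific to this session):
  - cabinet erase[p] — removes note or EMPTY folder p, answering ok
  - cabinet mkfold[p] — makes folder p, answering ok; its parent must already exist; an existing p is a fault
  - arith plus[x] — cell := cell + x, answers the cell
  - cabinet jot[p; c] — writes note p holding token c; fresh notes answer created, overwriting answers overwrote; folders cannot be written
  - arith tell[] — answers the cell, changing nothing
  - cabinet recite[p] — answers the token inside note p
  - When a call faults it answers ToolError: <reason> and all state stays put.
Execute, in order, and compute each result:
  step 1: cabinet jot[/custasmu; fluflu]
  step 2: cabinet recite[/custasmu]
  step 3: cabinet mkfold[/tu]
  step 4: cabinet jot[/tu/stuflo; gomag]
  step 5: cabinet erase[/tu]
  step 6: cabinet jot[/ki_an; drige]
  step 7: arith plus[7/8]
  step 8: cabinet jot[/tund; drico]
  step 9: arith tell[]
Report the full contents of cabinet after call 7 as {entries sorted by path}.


Answer: {custasmu=fluflu, ki_an=drige, meva=griwevu_uk, tu/, tu/stuflo=gomag}

Derivation:
[in] cabinet jot p='/custasmu' c='fluflu'
= created
[in] cabinet recite p='/custasmu'
= fluflu
[in] cabinet mkfold p='/tu'
= ok
[in] cabinet jot p='/tu/stuflo' c='gomag'
= created
[in] cabinet erase p='/tu'
= ToolError: not empty
[in] cabinet jot p='/ki_an' c='drige'
= created
[in] arith plus x='7/8'
= 7/8
[in] cabinet jot p='/tund' c='drico'
= created
[in] arith tell
= 7/8


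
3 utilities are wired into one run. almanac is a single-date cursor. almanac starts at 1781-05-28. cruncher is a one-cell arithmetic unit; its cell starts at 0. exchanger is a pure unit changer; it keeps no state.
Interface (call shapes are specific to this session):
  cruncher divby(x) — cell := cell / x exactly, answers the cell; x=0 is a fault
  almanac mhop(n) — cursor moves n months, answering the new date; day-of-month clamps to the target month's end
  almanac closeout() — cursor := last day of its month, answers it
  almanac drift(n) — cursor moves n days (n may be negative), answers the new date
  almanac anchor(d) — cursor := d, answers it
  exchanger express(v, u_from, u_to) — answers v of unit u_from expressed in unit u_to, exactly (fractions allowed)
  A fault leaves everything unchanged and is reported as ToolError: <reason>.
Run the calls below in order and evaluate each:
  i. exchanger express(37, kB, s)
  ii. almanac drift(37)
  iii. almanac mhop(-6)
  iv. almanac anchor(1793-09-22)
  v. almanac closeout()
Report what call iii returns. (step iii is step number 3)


Step: exchanger express[v: 37; u_from: kB; u_to: s]
Result: ToolError: incompatible units
Step: almanac drift[n: 37]
Result: 1781-07-04
Step: almanac mhop[n: -6]
Result: 1781-01-04
Step: almanac anchor[d: 1793-09-22]
Result: 1793-09-22
Step: almanac closeout[]
Result: 1793-09-30

Answer: 1781-01-04


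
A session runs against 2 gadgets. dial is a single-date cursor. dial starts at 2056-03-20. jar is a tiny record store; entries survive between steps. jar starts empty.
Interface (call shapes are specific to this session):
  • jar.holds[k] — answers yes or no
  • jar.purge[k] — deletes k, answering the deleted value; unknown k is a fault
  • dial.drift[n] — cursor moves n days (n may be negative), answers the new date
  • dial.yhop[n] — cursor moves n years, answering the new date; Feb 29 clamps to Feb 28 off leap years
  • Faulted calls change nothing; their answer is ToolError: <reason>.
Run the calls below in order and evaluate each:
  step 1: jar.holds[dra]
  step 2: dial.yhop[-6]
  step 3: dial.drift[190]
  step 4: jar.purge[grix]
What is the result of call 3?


Answer: 2050-09-26

Derivation:
$ jar.holds k: dra
:: no
$ dial.yhop n: -6
:: 2050-03-20
$ dial.drift n: 190
:: 2050-09-26
$ jar.purge k: grix
:: ToolError: no such key grix


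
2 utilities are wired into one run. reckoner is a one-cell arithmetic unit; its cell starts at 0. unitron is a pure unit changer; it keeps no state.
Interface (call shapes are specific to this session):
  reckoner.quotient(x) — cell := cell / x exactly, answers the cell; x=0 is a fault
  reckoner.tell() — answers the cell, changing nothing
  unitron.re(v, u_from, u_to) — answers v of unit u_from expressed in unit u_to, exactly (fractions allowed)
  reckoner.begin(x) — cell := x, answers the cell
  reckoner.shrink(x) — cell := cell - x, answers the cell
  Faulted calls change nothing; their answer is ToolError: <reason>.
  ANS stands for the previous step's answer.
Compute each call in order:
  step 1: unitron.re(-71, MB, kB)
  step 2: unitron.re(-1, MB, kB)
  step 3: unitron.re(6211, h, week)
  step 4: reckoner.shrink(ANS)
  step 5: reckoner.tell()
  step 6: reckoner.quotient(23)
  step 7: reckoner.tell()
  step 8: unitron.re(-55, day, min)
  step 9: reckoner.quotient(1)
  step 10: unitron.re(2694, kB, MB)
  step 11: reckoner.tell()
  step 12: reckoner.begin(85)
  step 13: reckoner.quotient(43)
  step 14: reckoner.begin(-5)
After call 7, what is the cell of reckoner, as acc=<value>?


~$ re v→-71 u_from→MB u_to→kB
= -71000
~$ re v→-1 u_from→MB u_to→kB
= -1000
~$ re v→6211 u_from→h u_to→week
= 6211/168
~$ shrink x→ANS
= -6211/168
~$ tell
= -6211/168
~$ quotient x→23
= -6211/3864
~$ tell
= -6211/3864
~$ re v→-55 u_from→day u_to→min
= -79200
~$ quotient x→1
= -6211/3864
~$ re v→2694 u_from→kB u_to→MB
= 1347/500
~$ tell
= -6211/3864
~$ begin x→85
= 85
~$ quotient x→43
= 85/43
~$ begin x→-5
= -5

Answer: acc=-6211/3864


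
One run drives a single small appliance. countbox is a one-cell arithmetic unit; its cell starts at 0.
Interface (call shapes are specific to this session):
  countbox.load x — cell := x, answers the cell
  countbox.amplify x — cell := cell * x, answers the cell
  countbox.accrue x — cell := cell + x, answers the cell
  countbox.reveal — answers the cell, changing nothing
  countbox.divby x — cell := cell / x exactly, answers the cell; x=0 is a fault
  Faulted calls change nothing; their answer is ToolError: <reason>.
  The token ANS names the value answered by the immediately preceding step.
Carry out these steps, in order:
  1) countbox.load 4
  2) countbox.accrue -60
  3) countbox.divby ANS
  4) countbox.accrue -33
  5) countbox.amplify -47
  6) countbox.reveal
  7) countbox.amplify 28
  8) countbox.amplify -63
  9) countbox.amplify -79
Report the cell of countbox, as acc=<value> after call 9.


Step: load[x→4]
Result: 4
Step: accrue[x→-60]
Result: -56
Step: divby[x→ANS]
Result: 1
Step: accrue[x→-33]
Result: -32
Step: amplify[x→-47]
Result: 1504
Step: reveal[]
Result: 1504
Step: amplify[x→28]
Result: 42112
Step: amplify[x→-63]
Result: -2653056
Step: amplify[x→-79]
Result: 209591424

Answer: acc=209591424


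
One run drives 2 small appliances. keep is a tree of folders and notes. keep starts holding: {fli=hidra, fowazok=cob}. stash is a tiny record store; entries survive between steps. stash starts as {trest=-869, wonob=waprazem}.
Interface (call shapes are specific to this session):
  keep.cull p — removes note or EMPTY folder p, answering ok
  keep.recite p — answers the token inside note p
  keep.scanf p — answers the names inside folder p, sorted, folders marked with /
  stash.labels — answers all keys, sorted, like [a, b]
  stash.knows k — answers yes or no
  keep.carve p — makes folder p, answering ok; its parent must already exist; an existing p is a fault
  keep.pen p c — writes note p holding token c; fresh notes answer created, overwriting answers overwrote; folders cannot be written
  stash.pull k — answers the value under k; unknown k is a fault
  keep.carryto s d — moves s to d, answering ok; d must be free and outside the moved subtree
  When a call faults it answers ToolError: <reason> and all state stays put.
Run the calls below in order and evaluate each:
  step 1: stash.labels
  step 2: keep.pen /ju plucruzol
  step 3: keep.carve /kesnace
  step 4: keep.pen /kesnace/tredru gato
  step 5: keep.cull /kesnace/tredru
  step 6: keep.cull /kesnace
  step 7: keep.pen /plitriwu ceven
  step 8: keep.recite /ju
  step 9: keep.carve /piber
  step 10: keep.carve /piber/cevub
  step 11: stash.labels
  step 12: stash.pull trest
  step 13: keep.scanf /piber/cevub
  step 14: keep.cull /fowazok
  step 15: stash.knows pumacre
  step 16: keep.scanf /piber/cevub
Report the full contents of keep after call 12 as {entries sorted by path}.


Answer: {fli=hidra, fowazok=cob, ju=plucruzol, piber/, piber/cevub/, plitriwu=ceven}

Derivation:
Invoking stash.labels(), which returns [trest, wonob].
I call keep.pen with p: /ju, c: plucruzol, yielding created.
I call keep.carve with p: /kesnace, and see ok.
I use keep.pen with p: /kesnace/tredru, c: gato, and see created.
I call keep.cull with p: /kesnace/tredru, giving ok.
Then keep.cull with p: /kesnace, giving ok.
Then keep.pen with p: /plitriwu, c: ceven, → created.
I use keep.recite with p: /ju, which returns plucruzol.
I call keep.carve with p: /piber, which returns ok.
Invoking keep.carve with p: /piber/cevub, and see ok.
I use stash.labels, giving [trest, wonob].
Then stash.pull with k: trest, yielding -869.
I use keep.scanf with p: /piber/cevub, — result: [].
I call keep.cull with p: /fowazok, which returns ok.
I use stash.knows with k: pumacre, — result: no.
I use keep.scanf with p: /piber/cevub, and get [].


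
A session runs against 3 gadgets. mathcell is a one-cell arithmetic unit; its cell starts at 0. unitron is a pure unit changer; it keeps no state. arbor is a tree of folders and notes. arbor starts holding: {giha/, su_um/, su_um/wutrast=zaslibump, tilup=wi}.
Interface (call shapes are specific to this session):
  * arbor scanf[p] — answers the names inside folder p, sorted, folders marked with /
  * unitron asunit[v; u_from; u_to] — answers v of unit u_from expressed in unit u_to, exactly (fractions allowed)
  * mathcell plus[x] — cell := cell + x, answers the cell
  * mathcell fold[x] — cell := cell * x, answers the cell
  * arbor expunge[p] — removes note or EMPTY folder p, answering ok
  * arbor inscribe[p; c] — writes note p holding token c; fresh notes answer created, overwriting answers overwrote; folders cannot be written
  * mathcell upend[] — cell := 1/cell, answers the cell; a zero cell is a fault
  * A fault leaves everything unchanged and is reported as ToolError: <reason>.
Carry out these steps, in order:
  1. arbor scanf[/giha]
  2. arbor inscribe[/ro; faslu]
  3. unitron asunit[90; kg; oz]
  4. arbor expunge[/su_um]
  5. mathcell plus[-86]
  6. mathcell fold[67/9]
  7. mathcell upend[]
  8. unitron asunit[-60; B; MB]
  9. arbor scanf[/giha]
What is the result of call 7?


→ arbor scanf(p='/giha')
← []
→ arbor inscribe(p='/ro', c='faslu')
← created
→ unitron asunit(v='90', u_from='kg', u_to='oz')
← 144000000000/45359237
→ arbor expunge(p='/su_um')
← ToolError: not empty
→ mathcell plus(x='-86')
← -86
→ mathcell fold(x='67/9')
← -5762/9
→ mathcell upend()
← -9/5762
→ unitron asunit(v='-60', u_from='B', u_to='MB')
← -3/50000
→ arbor scanf(p='/giha')
← []

Answer: -9/5762


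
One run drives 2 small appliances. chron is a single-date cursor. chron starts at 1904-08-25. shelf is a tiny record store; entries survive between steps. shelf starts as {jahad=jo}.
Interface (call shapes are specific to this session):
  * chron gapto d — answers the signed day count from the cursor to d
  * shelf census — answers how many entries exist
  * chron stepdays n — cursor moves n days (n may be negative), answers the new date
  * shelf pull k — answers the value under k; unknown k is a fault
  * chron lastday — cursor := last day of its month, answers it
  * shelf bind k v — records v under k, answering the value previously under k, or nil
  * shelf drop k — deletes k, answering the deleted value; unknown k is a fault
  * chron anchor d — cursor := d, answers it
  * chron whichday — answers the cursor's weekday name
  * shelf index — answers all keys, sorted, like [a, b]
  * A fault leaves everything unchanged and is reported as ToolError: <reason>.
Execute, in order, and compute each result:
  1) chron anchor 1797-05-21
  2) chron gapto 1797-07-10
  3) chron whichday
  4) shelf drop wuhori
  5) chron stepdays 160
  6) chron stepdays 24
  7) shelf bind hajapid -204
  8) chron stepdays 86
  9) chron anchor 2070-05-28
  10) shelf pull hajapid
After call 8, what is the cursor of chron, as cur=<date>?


Answer: cur=1798-02-15

Derivation:
Next I call chron anchor on d→1797-05-21: 1797-05-21.
I run chron gapto on d→1797-07-10, — result: 50.
Next I call chron whichday(), giving Sunday.
I invoke shelf drop on k→wuhori, which returns ToolError: no such key wuhori.
I invoke chron stepdays on n→160, yielding 1797-10-28.
I try chron stepdays on n→24, → 1797-11-21.
Now I run shelf bind on k→hajapid, v→-204, and see nil.
Then chron stepdays on n→86, → 1798-02-15.
Calling chron anchor on d→2070-05-28, giving 2070-05-28.
Calling shelf pull on k→hajapid, which returns -204.


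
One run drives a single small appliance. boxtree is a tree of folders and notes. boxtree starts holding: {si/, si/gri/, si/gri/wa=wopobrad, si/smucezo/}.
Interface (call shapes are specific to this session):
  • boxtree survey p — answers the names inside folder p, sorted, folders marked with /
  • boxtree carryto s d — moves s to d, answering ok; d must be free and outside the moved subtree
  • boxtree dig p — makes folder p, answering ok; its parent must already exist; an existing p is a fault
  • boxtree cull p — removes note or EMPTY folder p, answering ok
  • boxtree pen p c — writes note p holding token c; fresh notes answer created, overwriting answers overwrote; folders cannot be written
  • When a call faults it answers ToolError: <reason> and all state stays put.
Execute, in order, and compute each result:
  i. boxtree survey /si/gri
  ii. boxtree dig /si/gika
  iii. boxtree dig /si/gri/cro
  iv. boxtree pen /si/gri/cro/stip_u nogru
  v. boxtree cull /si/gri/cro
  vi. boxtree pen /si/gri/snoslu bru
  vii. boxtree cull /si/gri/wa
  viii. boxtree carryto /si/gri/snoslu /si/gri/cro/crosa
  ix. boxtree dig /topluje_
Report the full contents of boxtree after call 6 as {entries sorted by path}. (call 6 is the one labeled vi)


% 1. boxtree survey(p: /si/gri) => [wa]
% 2. boxtree dig(p: /si/gika) => ok
% 3. boxtree dig(p: /si/gri/cro) => ok
% 4. boxtree pen(p: /si/gri/cro/stip_u, c: nogru) => created
% 5. boxtree cull(p: /si/gri/cro) => ToolError: not empty
% 6. boxtree pen(p: /si/gri/snoslu, c: bru) => created
% 7. boxtree cull(p: /si/gri/wa) => ok
% 8. boxtree carryto(s: /si/gri/snoslu, d: /si/gri/cro/crosa) => ok
% 9. boxtree dig(p: /topluje_) => ok

Answer: {si/, si/gika/, si/gri/, si/gri/cro/, si/gri/cro/stip_u=nogru, si/gri/snoslu=bru, si/gri/wa=wopobrad, si/smucezo/}


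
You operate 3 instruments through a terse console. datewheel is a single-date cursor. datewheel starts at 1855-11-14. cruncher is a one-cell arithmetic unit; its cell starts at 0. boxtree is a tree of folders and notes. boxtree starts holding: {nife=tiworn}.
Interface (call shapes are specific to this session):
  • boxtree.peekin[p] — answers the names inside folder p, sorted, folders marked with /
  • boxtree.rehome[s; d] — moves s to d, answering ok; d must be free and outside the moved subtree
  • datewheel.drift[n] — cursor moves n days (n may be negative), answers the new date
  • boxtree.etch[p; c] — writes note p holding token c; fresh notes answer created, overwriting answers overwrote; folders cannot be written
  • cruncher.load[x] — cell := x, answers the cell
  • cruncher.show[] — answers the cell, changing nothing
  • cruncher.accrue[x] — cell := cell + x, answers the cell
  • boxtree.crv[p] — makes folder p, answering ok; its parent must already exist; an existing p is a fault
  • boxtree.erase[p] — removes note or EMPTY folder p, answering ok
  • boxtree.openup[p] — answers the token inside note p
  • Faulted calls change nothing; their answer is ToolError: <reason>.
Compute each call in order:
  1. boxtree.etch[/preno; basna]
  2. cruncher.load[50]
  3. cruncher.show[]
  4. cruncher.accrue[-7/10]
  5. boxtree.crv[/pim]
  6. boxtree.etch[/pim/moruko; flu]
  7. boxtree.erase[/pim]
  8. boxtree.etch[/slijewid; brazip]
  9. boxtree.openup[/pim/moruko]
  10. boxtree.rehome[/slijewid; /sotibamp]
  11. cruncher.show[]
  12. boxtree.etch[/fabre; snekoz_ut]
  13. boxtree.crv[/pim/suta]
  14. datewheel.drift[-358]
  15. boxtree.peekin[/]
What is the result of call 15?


>> boxtree.etch(p=/preno, c=basna)
<< created
>> cruncher.load(x=50)
<< 50
>> cruncher.show()
<< 50
>> cruncher.accrue(x=-7/10)
<< 493/10
>> boxtree.crv(p=/pim)
<< ok
>> boxtree.etch(p=/pim/moruko, c=flu)
<< created
>> boxtree.erase(p=/pim)
<< ToolError: not empty
>> boxtree.etch(p=/slijewid, c=brazip)
<< created
>> boxtree.openup(p=/pim/moruko)
<< flu
>> boxtree.rehome(s=/slijewid, d=/sotibamp)
<< ok
>> cruncher.show()
<< 493/10
>> boxtree.etch(p=/fabre, c=snekoz_ut)
<< created
>> boxtree.crv(p=/pim/suta)
<< ok
>> datewheel.drift(n=-358)
<< 1854-11-21
>> boxtree.peekin(p=/)
<< [fabre, nife, pim/, preno, sotibamp]

Answer: [fabre, nife, pim/, preno, sotibamp]


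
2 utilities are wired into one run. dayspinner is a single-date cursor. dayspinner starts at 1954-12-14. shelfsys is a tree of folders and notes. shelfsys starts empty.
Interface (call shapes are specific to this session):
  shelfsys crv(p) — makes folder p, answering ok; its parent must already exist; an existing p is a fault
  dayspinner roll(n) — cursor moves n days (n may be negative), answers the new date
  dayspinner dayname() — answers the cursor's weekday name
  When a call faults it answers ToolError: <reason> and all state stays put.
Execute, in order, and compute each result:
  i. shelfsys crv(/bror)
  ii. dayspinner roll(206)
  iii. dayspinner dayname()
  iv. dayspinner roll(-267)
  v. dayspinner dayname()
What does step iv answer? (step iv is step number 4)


% shelfsys crv /bror
  ok
% dayspinner roll 206
  1955-07-08
% dayspinner dayname
  Friday
% dayspinner roll -267
  1954-10-14
% dayspinner dayname
  Thursday

Answer: 1954-10-14


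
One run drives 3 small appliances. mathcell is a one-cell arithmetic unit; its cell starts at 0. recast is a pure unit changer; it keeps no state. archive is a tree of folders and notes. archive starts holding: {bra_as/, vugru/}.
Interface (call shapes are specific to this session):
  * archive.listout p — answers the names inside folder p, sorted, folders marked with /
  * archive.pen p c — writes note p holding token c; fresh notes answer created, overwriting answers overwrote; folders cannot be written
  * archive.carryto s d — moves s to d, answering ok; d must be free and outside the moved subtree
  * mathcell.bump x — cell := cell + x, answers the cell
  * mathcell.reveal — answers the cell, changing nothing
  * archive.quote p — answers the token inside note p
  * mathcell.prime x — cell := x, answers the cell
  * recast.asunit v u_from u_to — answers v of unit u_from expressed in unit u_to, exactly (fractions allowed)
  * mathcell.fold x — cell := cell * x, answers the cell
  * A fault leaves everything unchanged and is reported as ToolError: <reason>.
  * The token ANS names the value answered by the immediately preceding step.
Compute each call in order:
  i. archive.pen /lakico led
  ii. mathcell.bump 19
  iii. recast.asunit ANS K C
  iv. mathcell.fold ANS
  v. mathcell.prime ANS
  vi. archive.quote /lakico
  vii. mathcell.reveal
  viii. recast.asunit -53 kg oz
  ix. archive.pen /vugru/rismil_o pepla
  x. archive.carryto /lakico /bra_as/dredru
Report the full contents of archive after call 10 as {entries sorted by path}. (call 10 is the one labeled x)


Answer: {bra_as/, bra_as/dredru=led, vugru/, vugru/rismil_o=pepla}

Derivation:
Calling archive.pen(p='/lakico', c='led'): created.
I invoke mathcell.bump(x='19'), and get 19.
I use recast.asunit(v='ANS', u_from='K', u_to='C'), which returns -5083/20.
I call mathcell.fold(x='ANS'), → -96577/20.
I invoke mathcell.prime(x='ANS'), — result: -96577/20.
I try archive.quote(p='/lakico'), and see led.
Now I run mathcell.reveal(), → -96577/20.
Using recast.asunit(v='-53', u_from='kg', u_to='oz'), and observe -84800000000/45359237.
Now I run archive.pen(p='/vugru/rismil_o', c='pepla'), giving created.
Then archive.carryto(s='/lakico', d='/bra_as/dredru'), giving ok.


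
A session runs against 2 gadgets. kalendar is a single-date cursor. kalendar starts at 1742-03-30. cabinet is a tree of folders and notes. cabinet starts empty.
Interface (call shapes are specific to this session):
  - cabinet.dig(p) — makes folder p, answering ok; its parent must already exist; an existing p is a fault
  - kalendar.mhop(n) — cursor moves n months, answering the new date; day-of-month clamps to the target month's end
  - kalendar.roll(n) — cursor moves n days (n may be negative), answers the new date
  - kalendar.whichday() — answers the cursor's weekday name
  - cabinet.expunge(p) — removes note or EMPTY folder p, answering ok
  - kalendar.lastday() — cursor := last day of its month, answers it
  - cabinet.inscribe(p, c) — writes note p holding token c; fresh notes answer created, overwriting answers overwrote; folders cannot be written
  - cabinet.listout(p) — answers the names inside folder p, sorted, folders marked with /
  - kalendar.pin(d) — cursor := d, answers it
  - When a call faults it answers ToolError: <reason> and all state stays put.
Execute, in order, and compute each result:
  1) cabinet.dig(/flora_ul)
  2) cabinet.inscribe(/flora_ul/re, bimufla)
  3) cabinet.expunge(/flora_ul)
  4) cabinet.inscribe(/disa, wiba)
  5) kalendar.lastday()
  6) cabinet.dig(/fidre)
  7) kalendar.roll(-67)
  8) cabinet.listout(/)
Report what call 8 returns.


! 1. cabinet.dig(/flora_ul) : ok
! 2. cabinet.inscribe(/flora_ul/re, bimufla) : created
! 3. cabinet.expunge(/flora_ul) : ToolError: not empty
! 4. cabinet.inscribe(/disa, wiba) : created
! 5. kalendar.lastday() : 1742-03-31
! 6. cabinet.dig(/fidre) : ok
! 7. kalendar.roll(-67) : 1742-01-23
! 8. cabinet.listout(/) : [disa, fidre/, flora_ul/]

Answer: [disa, fidre/, flora_ul/]


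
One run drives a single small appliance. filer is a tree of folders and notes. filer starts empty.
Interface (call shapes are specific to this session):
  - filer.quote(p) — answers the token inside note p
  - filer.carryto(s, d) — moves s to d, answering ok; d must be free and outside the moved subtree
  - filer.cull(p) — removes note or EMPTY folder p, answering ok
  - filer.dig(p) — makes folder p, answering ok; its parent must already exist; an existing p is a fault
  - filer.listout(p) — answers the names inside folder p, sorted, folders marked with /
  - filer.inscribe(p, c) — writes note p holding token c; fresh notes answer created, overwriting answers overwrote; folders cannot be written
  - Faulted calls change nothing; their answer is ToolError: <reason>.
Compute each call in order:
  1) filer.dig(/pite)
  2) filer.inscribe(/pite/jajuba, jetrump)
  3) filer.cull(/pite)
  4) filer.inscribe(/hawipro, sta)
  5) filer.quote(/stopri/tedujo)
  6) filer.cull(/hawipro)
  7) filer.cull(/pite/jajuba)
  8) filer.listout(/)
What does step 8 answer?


I try dig(p=/pite), → ok.
I call inscribe(p=/pite/jajuba, c=jetrump), which returns created.
Using cull(p=/pite): ToolError: not empty.
Calling inscribe(p=/hawipro, c=sta), → created.
I try quote(p=/stopri/tedujo), yielding ToolError: not found.
I call cull(p=/hawipro), and see ok.
Calling cull(p=/pite/jajuba): ok.
I call listout(p=/), giving [pite/].

Answer: [pite/]


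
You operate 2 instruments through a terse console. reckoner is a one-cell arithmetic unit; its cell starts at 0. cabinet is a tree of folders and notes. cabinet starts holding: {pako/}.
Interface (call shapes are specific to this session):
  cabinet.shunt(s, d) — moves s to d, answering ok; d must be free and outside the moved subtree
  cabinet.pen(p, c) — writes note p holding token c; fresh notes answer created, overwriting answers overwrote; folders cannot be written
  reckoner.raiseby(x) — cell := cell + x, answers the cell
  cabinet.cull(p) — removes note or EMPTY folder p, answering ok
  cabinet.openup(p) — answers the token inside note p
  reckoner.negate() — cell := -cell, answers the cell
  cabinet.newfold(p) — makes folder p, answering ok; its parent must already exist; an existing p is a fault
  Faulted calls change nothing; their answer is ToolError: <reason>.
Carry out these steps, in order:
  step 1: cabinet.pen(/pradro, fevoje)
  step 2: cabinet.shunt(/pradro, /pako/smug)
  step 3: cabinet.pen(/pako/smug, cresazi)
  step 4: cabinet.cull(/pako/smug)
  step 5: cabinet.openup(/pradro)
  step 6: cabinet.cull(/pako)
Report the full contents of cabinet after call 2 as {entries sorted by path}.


I use cabinet.pen with p='/pradro', c='fevoje': created.
Using cabinet.shunt with s='/pradro', d='/pako/smug', — result: ok.
I call cabinet.pen with p='/pako/smug', c='cresazi', yielding overwrote.
I try cabinet.cull with p='/pako/smug': ok.
I try cabinet.openup with p='/pradro', and observe ToolError: not found.
I run cabinet.cull with p='/pako', and get ok.

Answer: {pako/, pako/smug=fevoje}


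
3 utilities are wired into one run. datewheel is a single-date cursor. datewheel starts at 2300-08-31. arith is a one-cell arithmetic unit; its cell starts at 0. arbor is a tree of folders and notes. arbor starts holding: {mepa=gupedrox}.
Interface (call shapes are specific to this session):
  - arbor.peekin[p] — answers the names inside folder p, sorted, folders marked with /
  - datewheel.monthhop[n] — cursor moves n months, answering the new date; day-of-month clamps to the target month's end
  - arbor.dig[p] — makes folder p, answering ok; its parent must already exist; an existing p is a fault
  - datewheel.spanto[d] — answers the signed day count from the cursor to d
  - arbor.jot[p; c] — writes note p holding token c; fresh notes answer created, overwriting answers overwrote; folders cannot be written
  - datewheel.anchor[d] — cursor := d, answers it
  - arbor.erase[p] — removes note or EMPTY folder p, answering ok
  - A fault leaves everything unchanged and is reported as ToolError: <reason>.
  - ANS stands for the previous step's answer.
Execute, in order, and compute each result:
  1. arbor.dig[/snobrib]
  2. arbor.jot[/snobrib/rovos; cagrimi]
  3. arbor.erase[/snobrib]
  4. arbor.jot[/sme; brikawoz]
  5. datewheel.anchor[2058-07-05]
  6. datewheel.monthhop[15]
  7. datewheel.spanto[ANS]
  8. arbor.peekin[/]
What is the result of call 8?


CALL dig[p='/snobrib']
RET  ok
CALL jot[p='/snobrib/rovos'; c='cagrimi']
RET  created
CALL erase[p='/snobrib']
RET  ToolError: not empty
CALL jot[p='/sme'; c='brikawoz']
RET  created
CALL anchor[d='2058-07-05']
RET  2058-07-05
CALL monthhop[n='15']
RET  2059-10-05
CALL spanto[d='ANS']
RET  0
CALL peekin[p='/']
RET  [mepa, sme, snobrib/]

Answer: [mepa, sme, snobrib/]
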